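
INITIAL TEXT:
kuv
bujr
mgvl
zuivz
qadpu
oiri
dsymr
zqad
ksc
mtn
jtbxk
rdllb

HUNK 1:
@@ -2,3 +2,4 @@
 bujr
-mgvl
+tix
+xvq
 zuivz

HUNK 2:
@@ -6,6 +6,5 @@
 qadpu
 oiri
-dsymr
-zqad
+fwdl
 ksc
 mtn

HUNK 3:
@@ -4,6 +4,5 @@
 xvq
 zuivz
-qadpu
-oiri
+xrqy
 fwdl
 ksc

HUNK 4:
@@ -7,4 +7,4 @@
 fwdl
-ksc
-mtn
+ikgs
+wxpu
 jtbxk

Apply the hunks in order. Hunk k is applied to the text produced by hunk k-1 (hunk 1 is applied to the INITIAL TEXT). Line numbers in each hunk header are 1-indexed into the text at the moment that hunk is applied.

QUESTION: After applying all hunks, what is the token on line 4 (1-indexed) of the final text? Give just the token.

Answer: xvq

Derivation:
Hunk 1: at line 2 remove [mgvl] add [tix,xvq] -> 13 lines: kuv bujr tix xvq zuivz qadpu oiri dsymr zqad ksc mtn jtbxk rdllb
Hunk 2: at line 6 remove [dsymr,zqad] add [fwdl] -> 12 lines: kuv bujr tix xvq zuivz qadpu oiri fwdl ksc mtn jtbxk rdllb
Hunk 3: at line 4 remove [qadpu,oiri] add [xrqy] -> 11 lines: kuv bujr tix xvq zuivz xrqy fwdl ksc mtn jtbxk rdllb
Hunk 4: at line 7 remove [ksc,mtn] add [ikgs,wxpu] -> 11 lines: kuv bujr tix xvq zuivz xrqy fwdl ikgs wxpu jtbxk rdllb
Final line 4: xvq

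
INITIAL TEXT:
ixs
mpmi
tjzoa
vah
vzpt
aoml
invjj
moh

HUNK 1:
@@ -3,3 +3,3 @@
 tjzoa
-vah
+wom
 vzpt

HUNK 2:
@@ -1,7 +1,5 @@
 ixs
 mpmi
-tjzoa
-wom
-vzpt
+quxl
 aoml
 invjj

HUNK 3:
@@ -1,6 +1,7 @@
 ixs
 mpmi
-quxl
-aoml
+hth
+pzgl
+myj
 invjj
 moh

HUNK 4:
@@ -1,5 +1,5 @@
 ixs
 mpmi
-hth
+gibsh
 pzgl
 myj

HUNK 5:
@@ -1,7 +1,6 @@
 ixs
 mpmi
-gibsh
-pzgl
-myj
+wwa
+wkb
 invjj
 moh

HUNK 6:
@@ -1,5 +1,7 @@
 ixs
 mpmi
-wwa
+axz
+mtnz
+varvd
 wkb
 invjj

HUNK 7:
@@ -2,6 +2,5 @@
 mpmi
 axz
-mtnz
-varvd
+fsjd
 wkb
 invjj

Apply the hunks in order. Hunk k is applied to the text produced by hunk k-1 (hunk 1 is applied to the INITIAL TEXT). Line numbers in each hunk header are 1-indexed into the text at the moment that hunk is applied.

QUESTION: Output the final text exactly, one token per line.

Hunk 1: at line 3 remove [vah] add [wom] -> 8 lines: ixs mpmi tjzoa wom vzpt aoml invjj moh
Hunk 2: at line 1 remove [tjzoa,wom,vzpt] add [quxl] -> 6 lines: ixs mpmi quxl aoml invjj moh
Hunk 3: at line 1 remove [quxl,aoml] add [hth,pzgl,myj] -> 7 lines: ixs mpmi hth pzgl myj invjj moh
Hunk 4: at line 1 remove [hth] add [gibsh] -> 7 lines: ixs mpmi gibsh pzgl myj invjj moh
Hunk 5: at line 1 remove [gibsh,pzgl,myj] add [wwa,wkb] -> 6 lines: ixs mpmi wwa wkb invjj moh
Hunk 6: at line 1 remove [wwa] add [axz,mtnz,varvd] -> 8 lines: ixs mpmi axz mtnz varvd wkb invjj moh
Hunk 7: at line 2 remove [mtnz,varvd] add [fsjd] -> 7 lines: ixs mpmi axz fsjd wkb invjj moh

Answer: ixs
mpmi
axz
fsjd
wkb
invjj
moh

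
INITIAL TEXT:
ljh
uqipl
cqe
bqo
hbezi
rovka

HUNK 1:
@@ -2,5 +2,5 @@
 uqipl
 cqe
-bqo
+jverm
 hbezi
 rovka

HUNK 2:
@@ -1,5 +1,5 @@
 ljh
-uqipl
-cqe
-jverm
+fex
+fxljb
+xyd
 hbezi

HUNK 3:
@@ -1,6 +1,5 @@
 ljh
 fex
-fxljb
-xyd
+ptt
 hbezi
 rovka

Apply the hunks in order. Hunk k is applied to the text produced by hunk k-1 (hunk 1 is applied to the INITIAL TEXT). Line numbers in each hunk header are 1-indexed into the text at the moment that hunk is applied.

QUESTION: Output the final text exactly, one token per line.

Answer: ljh
fex
ptt
hbezi
rovka

Derivation:
Hunk 1: at line 2 remove [bqo] add [jverm] -> 6 lines: ljh uqipl cqe jverm hbezi rovka
Hunk 2: at line 1 remove [uqipl,cqe,jverm] add [fex,fxljb,xyd] -> 6 lines: ljh fex fxljb xyd hbezi rovka
Hunk 3: at line 1 remove [fxljb,xyd] add [ptt] -> 5 lines: ljh fex ptt hbezi rovka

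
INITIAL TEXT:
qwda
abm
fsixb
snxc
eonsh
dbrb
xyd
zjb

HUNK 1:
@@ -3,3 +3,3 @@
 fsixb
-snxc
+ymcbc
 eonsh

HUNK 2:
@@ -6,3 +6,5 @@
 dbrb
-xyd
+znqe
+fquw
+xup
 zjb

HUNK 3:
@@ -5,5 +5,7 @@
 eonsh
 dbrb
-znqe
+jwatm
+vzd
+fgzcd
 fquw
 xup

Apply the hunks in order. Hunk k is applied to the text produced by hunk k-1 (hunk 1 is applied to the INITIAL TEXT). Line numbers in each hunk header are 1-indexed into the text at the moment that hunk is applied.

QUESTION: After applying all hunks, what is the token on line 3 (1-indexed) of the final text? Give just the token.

Hunk 1: at line 3 remove [snxc] add [ymcbc] -> 8 lines: qwda abm fsixb ymcbc eonsh dbrb xyd zjb
Hunk 2: at line 6 remove [xyd] add [znqe,fquw,xup] -> 10 lines: qwda abm fsixb ymcbc eonsh dbrb znqe fquw xup zjb
Hunk 3: at line 5 remove [znqe] add [jwatm,vzd,fgzcd] -> 12 lines: qwda abm fsixb ymcbc eonsh dbrb jwatm vzd fgzcd fquw xup zjb
Final line 3: fsixb

Answer: fsixb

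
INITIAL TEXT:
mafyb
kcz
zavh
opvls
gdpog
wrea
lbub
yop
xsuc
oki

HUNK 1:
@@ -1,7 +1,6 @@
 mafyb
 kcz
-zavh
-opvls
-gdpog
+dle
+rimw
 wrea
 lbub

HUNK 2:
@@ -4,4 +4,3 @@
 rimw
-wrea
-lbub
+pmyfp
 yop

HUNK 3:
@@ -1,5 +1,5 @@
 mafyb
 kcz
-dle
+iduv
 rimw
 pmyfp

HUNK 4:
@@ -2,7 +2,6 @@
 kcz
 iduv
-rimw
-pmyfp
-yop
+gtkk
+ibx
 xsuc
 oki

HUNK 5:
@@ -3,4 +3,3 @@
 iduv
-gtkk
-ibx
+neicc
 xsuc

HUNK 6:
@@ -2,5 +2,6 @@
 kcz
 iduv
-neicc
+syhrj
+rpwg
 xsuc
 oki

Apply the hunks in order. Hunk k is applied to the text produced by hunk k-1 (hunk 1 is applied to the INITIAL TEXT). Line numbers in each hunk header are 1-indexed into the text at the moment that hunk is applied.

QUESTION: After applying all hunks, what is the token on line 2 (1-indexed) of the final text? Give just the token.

Hunk 1: at line 1 remove [zavh,opvls,gdpog] add [dle,rimw] -> 9 lines: mafyb kcz dle rimw wrea lbub yop xsuc oki
Hunk 2: at line 4 remove [wrea,lbub] add [pmyfp] -> 8 lines: mafyb kcz dle rimw pmyfp yop xsuc oki
Hunk 3: at line 1 remove [dle] add [iduv] -> 8 lines: mafyb kcz iduv rimw pmyfp yop xsuc oki
Hunk 4: at line 2 remove [rimw,pmyfp,yop] add [gtkk,ibx] -> 7 lines: mafyb kcz iduv gtkk ibx xsuc oki
Hunk 5: at line 3 remove [gtkk,ibx] add [neicc] -> 6 lines: mafyb kcz iduv neicc xsuc oki
Hunk 6: at line 2 remove [neicc] add [syhrj,rpwg] -> 7 lines: mafyb kcz iduv syhrj rpwg xsuc oki
Final line 2: kcz

Answer: kcz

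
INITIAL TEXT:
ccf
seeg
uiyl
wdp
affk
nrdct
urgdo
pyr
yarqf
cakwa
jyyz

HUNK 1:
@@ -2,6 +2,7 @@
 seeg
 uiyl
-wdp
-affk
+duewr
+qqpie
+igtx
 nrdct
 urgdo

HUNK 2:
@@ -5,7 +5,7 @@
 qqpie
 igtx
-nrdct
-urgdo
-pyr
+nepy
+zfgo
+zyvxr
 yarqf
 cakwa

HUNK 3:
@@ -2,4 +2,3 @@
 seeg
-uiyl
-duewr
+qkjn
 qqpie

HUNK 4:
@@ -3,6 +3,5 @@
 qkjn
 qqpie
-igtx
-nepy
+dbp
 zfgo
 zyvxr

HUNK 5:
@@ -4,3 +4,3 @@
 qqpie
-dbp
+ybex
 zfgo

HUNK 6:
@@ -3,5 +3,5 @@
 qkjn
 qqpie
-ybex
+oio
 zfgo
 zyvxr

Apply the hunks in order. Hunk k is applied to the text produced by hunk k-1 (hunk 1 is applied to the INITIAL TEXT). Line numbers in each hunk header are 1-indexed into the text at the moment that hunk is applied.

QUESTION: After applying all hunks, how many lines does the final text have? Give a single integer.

Hunk 1: at line 2 remove [wdp,affk] add [duewr,qqpie,igtx] -> 12 lines: ccf seeg uiyl duewr qqpie igtx nrdct urgdo pyr yarqf cakwa jyyz
Hunk 2: at line 5 remove [nrdct,urgdo,pyr] add [nepy,zfgo,zyvxr] -> 12 lines: ccf seeg uiyl duewr qqpie igtx nepy zfgo zyvxr yarqf cakwa jyyz
Hunk 3: at line 2 remove [uiyl,duewr] add [qkjn] -> 11 lines: ccf seeg qkjn qqpie igtx nepy zfgo zyvxr yarqf cakwa jyyz
Hunk 4: at line 3 remove [igtx,nepy] add [dbp] -> 10 lines: ccf seeg qkjn qqpie dbp zfgo zyvxr yarqf cakwa jyyz
Hunk 5: at line 4 remove [dbp] add [ybex] -> 10 lines: ccf seeg qkjn qqpie ybex zfgo zyvxr yarqf cakwa jyyz
Hunk 6: at line 3 remove [ybex] add [oio] -> 10 lines: ccf seeg qkjn qqpie oio zfgo zyvxr yarqf cakwa jyyz
Final line count: 10

Answer: 10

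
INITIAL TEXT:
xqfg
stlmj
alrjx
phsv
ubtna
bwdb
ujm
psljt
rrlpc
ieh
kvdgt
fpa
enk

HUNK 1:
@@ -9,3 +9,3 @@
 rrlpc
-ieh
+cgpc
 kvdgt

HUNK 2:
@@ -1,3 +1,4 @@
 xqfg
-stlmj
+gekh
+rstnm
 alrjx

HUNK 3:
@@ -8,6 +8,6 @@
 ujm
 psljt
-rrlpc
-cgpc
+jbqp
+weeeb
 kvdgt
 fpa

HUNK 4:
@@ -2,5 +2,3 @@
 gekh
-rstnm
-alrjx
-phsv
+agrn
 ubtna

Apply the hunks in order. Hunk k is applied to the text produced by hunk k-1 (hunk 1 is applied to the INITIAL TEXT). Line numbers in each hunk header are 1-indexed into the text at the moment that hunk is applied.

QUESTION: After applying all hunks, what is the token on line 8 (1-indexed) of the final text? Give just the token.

Answer: jbqp

Derivation:
Hunk 1: at line 9 remove [ieh] add [cgpc] -> 13 lines: xqfg stlmj alrjx phsv ubtna bwdb ujm psljt rrlpc cgpc kvdgt fpa enk
Hunk 2: at line 1 remove [stlmj] add [gekh,rstnm] -> 14 lines: xqfg gekh rstnm alrjx phsv ubtna bwdb ujm psljt rrlpc cgpc kvdgt fpa enk
Hunk 3: at line 8 remove [rrlpc,cgpc] add [jbqp,weeeb] -> 14 lines: xqfg gekh rstnm alrjx phsv ubtna bwdb ujm psljt jbqp weeeb kvdgt fpa enk
Hunk 4: at line 2 remove [rstnm,alrjx,phsv] add [agrn] -> 12 lines: xqfg gekh agrn ubtna bwdb ujm psljt jbqp weeeb kvdgt fpa enk
Final line 8: jbqp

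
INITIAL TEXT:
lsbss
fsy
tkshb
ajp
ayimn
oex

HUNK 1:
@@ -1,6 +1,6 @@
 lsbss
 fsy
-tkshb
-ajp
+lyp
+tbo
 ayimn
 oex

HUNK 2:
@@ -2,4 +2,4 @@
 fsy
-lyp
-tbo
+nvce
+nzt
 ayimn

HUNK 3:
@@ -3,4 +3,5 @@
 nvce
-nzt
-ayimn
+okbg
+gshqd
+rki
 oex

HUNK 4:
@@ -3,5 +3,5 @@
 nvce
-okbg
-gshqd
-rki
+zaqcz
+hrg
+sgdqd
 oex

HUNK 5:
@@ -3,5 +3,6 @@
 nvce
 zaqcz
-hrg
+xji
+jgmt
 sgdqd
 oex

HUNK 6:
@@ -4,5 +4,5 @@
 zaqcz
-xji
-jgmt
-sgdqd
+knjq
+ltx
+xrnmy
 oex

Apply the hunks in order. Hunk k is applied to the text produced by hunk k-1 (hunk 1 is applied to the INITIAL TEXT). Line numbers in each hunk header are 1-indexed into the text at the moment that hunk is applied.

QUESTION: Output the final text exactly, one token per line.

Answer: lsbss
fsy
nvce
zaqcz
knjq
ltx
xrnmy
oex

Derivation:
Hunk 1: at line 1 remove [tkshb,ajp] add [lyp,tbo] -> 6 lines: lsbss fsy lyp tbo ayimn oex
Hunk 2: at line 2 remove [lyp,tbo] add [nvce,nzt] -> 6 lines: lsbss fsy nvce nzt ayimn oex
Hunk 3: at line 3 remove [nzt,ayimn] add [okbg,gshqd,rki] -> 7 lines: lsbss fsy nvce okbg gshqd rki oex
Hunk 4: at line 3 remove [okbg,gshqd,rki] add [zaqcz,hrg,sgdqd] -> 7 lines: lsbss fsy nvce zaqcz hrg sgdqd oex
Hunk 5: at line 3 remove [hrg] add [xji,jgmt] -> 8 lines: lsbss fsy nvce zaqcz xji jgmt sgdqd oex
Hunk 6: at line 4 remove [xji,jgmt,sgdqd] add [knjq,ltx,xrnmy] -> 8 lines: lsbss fsy nvce zaqcz knjq ltx xrnmy oex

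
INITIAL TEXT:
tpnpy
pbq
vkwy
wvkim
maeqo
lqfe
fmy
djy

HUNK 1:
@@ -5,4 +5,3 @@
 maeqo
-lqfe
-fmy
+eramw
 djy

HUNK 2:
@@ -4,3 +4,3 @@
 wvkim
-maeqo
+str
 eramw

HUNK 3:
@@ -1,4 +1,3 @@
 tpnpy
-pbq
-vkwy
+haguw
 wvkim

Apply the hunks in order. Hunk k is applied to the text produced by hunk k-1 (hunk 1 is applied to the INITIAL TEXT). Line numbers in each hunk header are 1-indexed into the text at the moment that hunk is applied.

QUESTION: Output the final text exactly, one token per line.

Answer: tpnpy
haguw
wvkim
str
eramw
djy

Derivation:
Hunk 1: at line 5 remove [lqfe,fmy] add [eramw] -> 7 lines: tpnpy pbq vkwy wvkim maeqo eramw djy
Hunk 2: at line 4 remove [maeqo] add [str] -> 7 lines: tpnpy pbq vkwy wvkim str eramw djy
Hunk 3: at line 1 remove [pbq,vkwy] add [haguw] -> 6 lines: tpnpy haguw wvkim str eramw djy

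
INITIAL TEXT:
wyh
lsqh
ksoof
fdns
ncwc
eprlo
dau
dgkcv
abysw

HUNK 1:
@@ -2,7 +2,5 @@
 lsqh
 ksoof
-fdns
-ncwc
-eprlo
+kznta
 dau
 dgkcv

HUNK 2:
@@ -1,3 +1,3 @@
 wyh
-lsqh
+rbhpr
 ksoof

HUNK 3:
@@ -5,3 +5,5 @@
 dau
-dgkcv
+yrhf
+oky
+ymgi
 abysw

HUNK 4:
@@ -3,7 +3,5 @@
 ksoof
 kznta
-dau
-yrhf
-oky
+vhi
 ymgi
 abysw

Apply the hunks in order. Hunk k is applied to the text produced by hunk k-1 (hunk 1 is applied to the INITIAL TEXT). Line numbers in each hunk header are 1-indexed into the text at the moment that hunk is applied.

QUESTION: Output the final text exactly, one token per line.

Hunk 1: at line 2 remove [fdns,ncwc,eprlo] add [kznta] -> 7 lines: wyh lsqh ksoof kznta dau dgkcv abysw
Hunk 2: at line 1 remove [lsqh] add [rbhpr] -> 7 lines: wyh rbhpr ksoof kznta dau dgkcv abysw
Hunk 3: at line 5 remove [dgkcv] add [yrhf,oky,ymgi] -> 9 lines: wyh rbhpr ksoof kznta dau yrhf oky ymgi abysw
Hunk 4: at line 3 remove [dau,yrhf,oky] add [vhi] -> 7 lines: wyh rbhpr ksoof kznta vhi ymgi abysw

Answer: wyh
rbhpr
ksoof
kznta
vhi
ymgi
abysw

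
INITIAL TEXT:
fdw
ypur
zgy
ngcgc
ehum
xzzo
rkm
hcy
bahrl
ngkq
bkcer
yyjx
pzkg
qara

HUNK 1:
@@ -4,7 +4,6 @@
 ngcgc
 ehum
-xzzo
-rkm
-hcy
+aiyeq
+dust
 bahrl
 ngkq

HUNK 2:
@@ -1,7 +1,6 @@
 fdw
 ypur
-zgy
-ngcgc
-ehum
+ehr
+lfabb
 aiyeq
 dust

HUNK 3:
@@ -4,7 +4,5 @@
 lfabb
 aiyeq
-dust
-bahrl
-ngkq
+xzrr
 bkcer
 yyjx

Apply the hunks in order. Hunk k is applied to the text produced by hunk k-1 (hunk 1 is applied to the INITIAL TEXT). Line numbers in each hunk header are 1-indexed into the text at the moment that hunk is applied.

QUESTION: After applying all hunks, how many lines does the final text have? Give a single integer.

Hunk 1: at line 4 remove [xzzo,rkm,hcy] add [aiyeq,dust] -> 13 lines: fdw ypur zgy ngcgc ehum aiyeq dust bahrl ngkq bkcer yyjx pzkg qara
Hunk 2: at line 1 remove [zgy,ngcgc,ehum] add [ehr,lfabb] -> 12 lines: fdw ypur ehr lfabb aiyeq dust bahrl ngkq bkcer yyjx pzkg qara
Hunk 3: at line 4 remove [dust,bahrl,ngkq] add [xzrr] -> 10 lines: fdw ypur ehr lfabb aiyeq xzrr bkcer yyjx pzkg qara
Final line count: 10

Answer: 10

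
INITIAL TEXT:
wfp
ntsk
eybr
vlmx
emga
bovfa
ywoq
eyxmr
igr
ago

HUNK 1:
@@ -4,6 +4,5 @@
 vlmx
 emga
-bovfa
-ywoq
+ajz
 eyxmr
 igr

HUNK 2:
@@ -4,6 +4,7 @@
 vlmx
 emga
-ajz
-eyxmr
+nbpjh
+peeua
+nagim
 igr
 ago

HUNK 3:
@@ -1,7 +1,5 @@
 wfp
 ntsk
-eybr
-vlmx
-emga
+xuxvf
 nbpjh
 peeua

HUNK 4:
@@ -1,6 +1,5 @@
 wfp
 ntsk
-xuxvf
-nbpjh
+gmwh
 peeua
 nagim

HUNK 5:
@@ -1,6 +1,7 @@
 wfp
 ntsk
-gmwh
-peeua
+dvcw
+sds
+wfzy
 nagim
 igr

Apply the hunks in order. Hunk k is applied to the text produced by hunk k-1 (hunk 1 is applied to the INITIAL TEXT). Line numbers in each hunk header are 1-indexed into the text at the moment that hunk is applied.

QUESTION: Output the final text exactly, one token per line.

Answer: wfp
ntsk
dvcw
sds
wfzy
nagim
igr
ago

Derivation:
Hunk 1: at line 4 remove [bovfa,ywoq] add [ajz] -> 9 lines: wfp ntsk eybr vlmx emga ajz eyxmr igr ago
Hunk 2: at line 4 remove [ajz,eyxmr] add [nbpjh,peeua,nagim] -> 10 lines: wfp ntsk eybr vlmx emga nbpjh peeua nagim igr ago
Hunk 3: at line 1 remove [eybr,vlmx,emga] add [xuxvf] -> 8 lines: wfp ntsk xuxvf nbpjh peeua nagim igr ago
Hunk 4: at line 1 remove [xuxvf,nbpjh] add [gmwh] -> 7 lines: wfp ntsk gmwh peeua nagim igr ago
Hunk 5: at line 1 remove [gmwh,peeua] add [dvcw,sds,wfzy] -> 8 lines: wfp ntsk dvcw sds wfzy nagim igr ago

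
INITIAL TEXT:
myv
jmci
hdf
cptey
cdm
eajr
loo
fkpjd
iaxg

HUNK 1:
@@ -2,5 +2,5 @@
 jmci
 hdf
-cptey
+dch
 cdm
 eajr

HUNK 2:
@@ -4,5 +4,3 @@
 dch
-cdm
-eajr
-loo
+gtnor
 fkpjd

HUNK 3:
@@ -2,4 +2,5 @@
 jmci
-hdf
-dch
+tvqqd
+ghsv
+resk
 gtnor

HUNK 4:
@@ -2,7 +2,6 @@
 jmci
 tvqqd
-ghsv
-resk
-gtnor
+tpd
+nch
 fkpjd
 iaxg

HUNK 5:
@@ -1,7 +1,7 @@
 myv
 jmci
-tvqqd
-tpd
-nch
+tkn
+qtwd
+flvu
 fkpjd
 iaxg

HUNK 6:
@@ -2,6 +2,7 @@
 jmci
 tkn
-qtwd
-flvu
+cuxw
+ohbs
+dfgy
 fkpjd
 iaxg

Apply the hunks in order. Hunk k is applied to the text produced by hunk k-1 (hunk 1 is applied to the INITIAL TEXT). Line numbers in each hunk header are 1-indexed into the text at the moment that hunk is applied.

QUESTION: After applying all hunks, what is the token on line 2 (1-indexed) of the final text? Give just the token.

Answer: jmci

Derivation:
Hunk 1: at line 2 remove [cptey] add [dch] -> 9 lines: myv jmci hdf dch cdm eajr loo fkpjd iaxg
Hunk 2: at line 4 remove [cdm,eajr,loo] add [gtnor] -> 7 lines: myv jmci hdf dch gtnor fkpjd iaxg
Hunk 3: at line 2 remove [hdf,dch] add [tvqqd,ghsv,resk] -> 8 lines: myv jmci tvqqd ghsv resk gtnor fkpjd iaxg
Hunk 4: at line 2 remove [ghsv,resk,gtnor] add [tpd,nch] -> 7 lines: myv jmci tvqqd tpd nch fkpjd iaxg
Hunk 5: at line 1 remove [tvqqd,tpd,nch] add [tkn,qtwd,flvu] -> 7 lines: myv jmci tkn qtwd flvu fkpjd iaxg
Hunk 6: at line 2 remove [qtwd,flvu] add [cuxw,ohbs,dfgy] -> 8 lines: myv jmci tkn cuxw ohbs dfgy fkpjd iaxg
Final line 2: jmci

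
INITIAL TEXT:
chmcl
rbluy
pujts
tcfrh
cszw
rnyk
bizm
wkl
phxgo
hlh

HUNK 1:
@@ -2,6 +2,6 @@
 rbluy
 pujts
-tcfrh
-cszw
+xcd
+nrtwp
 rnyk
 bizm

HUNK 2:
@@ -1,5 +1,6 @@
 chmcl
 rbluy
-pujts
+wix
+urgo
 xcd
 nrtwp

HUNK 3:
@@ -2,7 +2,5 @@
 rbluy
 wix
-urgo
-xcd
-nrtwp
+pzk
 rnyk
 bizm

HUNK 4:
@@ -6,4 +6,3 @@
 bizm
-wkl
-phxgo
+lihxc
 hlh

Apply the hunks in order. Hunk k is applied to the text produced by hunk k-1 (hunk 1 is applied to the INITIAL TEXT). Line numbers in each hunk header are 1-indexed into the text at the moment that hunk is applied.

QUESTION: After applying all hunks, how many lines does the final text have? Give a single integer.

Hunk 1: at line 2 remove [tcfrh,cszw] add [xcd,nrtwp] -> 10 lines: chmcl rbluy pujts xcd nrtwp rnyk bizm wkl phxgo hlh
Hunk 2: at line 1 remove [pujts] add [wix,urgo] -> 11 lines: chmcl rbluy wix urgo xcd nrtwp rnyk bizm wkl phxgo hlh
Hunk 3: at line 2 remove [urgo,xcd,nrtwp] add [pzk] -> 9 lines: chmcl rbluy wix pzk rnyk bizm wkl phxgo hlh
Hunk 4: at line 6 remove [wkl,phxgo] add [lihxc] -> 8 lines: chmcl rbluy wix pzk rnyk bizm lihxc hlh
Final line count: 8

Answer: 8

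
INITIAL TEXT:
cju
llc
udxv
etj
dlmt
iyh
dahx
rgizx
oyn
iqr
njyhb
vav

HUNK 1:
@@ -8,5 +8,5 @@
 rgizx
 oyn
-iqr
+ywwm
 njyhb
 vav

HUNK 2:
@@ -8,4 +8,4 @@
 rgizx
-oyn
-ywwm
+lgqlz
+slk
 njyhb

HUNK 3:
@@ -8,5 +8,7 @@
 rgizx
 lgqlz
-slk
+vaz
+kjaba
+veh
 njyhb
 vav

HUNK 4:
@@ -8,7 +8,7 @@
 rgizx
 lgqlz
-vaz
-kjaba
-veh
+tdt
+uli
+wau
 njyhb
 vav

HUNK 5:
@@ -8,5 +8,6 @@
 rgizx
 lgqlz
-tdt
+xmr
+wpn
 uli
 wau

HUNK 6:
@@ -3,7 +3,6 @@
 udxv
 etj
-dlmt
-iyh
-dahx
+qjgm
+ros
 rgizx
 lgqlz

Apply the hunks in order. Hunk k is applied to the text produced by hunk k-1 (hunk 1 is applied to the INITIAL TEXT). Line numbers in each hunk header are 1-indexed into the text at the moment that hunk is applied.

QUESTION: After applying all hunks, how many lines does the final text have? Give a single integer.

Hunk 1: at line 8 remove [iqr] add [ywwm] -> 12 lines: cju llc udxv etj dlmt iyh dahx rgizx oyn ywwm njyhb vav
Hunk 2: at line 8 remove [oyn,ywwm] add [lgqlz,slk] -> 12 lines: cju llc udxv etj dlmt iyh dahx rgizx lgqlz slk njyhb vav
Hunk 3: at line 8 remove [slk] add [vaz,kjaba,veh] -> 14 lines: cju llc udxv etj dlmt iyh dahx rgizx lgqlz vaz kjaba veh njyhb vav
Hunk 4: at line 8 remove [vaz,kjaba,veh] add [tdt,uli,wau] -> 14 lines: cju llc udxv etj dlmt iyh dahx rgizx lgqlz tdt uli wau njyhb vav
Hunk 5: at line 8 remove [tdt] add [xmr,wpn] -> 15 lines: cju llc udxv etj dlmt iyh dahx rgizx lgqlz xmr wpn uli wau njyhb vav
Hunk 6: at line 3 remove [dlmt,iyh,dahx] add [qjgm,ros] -> 14 lines: cju llc udxv etj qjgm ros rgizx lgqlz xmr wpn uli wau njyhb vav
Final line count: 14

Answer: 14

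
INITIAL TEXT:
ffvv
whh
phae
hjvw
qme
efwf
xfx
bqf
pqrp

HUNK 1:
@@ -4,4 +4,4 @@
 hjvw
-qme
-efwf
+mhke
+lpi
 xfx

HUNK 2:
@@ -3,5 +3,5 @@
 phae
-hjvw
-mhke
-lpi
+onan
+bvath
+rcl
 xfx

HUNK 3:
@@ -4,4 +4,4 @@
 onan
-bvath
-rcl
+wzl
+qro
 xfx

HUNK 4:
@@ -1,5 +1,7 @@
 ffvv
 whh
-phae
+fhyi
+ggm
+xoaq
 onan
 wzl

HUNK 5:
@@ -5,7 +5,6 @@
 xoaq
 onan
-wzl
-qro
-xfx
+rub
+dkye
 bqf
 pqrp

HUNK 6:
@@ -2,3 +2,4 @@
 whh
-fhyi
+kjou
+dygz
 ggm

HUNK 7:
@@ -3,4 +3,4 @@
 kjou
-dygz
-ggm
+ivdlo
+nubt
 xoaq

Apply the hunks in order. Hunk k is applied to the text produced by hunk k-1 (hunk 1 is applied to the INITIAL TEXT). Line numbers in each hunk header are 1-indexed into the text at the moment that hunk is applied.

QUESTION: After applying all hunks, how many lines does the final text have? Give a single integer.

Hunk 1: at line 4 remove [qme,efwf] add [mhke,lpi] -> 9 lines: ffvv whh phae hjvw mhke lpi xfx bqf pqrp
Hunk 2: at line 3 remove [hjvw,mhke,lpi] add [onan,bvath,rcl] -> 9 lines: ffvv whh phae onan bvath rcl xfx bqf pqrp
Hunk 3: at line 4 remove [bvath,rcl] add [wzl,qro] -> 9 lines: ffvv whh phae onan wzl qro xfx bqf pqrp
Hunk 4: at line 1 remove [phae] add [fhyi,ggm,xoaq] -> 11 lines: ffvv whh fhyi ggm xoaq onan wzl qro xfx bqf pqrp
Hunk 5: at line 5 remove [wzl,qro,xfx] add [rub,dkye] -> 10 lines: ffvv whh fhyi ggm xoaq onan rub dkye bqf pqrp
Hunk 6: at line 2 remove [fhyi] add [kjou,dygz] -> 11 lines: ffvv whh kjou dygz ggm xoaq onan rub dkye bqf pqrp
Hunk 7: at line 3 remove [dygz,ggm] add [ivdlo,nubt] -> 11 lines: ffvv whh kjou ivdlo nubt xoaq onan rub dkye bqf pqrp
Final line count: 11

Answer: 11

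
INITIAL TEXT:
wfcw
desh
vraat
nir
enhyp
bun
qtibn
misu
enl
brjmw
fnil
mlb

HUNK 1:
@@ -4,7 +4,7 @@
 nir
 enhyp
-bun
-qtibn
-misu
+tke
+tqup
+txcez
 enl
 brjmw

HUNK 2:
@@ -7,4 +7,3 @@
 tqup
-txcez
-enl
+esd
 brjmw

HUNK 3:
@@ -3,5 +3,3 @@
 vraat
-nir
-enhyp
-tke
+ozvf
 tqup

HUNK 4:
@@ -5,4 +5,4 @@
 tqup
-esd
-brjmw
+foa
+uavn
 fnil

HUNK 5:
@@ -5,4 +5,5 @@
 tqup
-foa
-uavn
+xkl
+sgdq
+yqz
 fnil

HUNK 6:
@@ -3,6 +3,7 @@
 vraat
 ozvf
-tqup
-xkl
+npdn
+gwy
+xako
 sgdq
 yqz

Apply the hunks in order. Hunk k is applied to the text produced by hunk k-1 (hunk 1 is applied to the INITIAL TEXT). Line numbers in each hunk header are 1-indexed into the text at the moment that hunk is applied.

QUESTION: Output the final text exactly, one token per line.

Answer: wfcw
desh
vraat
ozvf
npdn
gwy
xako
sgdq
yqz
fnil
mlb

Derivation:
Hunk 1: at line 4 remove [bun,qtibn,misu] add [tke,tqup,txcez] -> 12 lines: wfcw desh vraat nir enhyp tke tqup txcez enl brjmw fnil mlb
Hunk 2: at line 7 remove [txcez,enl] add [esd] -> 11 lines: wfcw desh vraat nir enhyp tke tqup esd brjmw fnil mlb
Hunk 3: at line 3 remove [nir,enhyp,tke] add [ozvf] -> 9 lines: wfcw desh vraat ozvf tqup esd brjmw fnil mlb
Hunk 4: at line 5 remove [esd,brjmw] add [foa,uavn] -> 9 lines: wfcw desh vraat ozvf tqup foa uavn fnil mlb
Hunk 5: at line 5 remove [foa,uavn] add [xkl,sgdq,yqz] -> 10 lines: wfcw desh vraat ozvf tqup xkl sgdq yqz fnil mlb
Hunk 6: at line 3 remove [tqup,xkl] add [npdn,gwy,xako] -> 11 lines: wfcw desh vraat ozvf npdn gwy xako sgdq yqz fnil mlb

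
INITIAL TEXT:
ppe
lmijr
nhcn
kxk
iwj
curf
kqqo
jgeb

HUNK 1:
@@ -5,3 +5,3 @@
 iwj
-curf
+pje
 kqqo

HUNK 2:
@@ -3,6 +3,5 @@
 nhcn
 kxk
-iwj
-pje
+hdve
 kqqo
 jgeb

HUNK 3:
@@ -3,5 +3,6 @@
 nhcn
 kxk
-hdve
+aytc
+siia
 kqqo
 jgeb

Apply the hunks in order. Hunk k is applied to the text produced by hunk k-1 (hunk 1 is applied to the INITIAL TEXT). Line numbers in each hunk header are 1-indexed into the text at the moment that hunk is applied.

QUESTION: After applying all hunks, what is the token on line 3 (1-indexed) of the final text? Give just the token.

Answer: nhcn

Derivation:
Hunk 1: at line 5 remove [curf] add [pje] -> 8 lines: ppe lmijr nhcn kxk iwj pje kqqo jgeb
Hunk 2: at line 3 remove [iwj,pje] add [hdve] -> 7 lines: ppe lmijr nhcn kxk hdve kqqo jgeb
Hunk 3: at line 3 remove [hdve] add [aytc,siia] -> 8 lines: ppe lmijr nhcn kxk aytc siia kqqo jgeb
Final line 3: nhcn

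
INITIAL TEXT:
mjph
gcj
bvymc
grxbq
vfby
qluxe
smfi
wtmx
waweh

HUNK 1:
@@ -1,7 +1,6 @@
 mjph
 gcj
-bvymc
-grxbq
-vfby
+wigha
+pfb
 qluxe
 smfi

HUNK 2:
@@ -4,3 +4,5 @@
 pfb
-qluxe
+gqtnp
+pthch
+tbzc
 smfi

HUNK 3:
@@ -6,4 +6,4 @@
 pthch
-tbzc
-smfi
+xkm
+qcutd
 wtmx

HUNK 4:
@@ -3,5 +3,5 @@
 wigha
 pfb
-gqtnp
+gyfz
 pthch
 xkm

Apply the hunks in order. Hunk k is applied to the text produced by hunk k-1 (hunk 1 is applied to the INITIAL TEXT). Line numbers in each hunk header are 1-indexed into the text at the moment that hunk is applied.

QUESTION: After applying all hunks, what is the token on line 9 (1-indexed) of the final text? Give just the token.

Hunk 1: at line 1 remove [bvymc,grxbq,vfby] add [wigha,pfb] -> 8 lines: mjph gcj wigha pfb qluxe smfi wtmx waweh
Hunk 2: at line 4 remove [qluxe] add [gqtnp,pthch,tbzc] -> 10 lines: mjph gcj wigha pfb gqtnp pthch tbzc smfi wtmx waweh
Hunk 3: at line 6 remove [tbzc,smfi] add [xkm,qcutd] -> 10 lines: mjph gcj wigha pfb gqtnp pthch xkm qcutd wtmx waweh
Hunk 4: at line 3 remove [gqtnp] add [gyfz] -> 10 lines: mjph gcj wigha pfb gyfz pthch xkm qcutd wtmx waweh
Final line 9: wtmx

Answer: wtmx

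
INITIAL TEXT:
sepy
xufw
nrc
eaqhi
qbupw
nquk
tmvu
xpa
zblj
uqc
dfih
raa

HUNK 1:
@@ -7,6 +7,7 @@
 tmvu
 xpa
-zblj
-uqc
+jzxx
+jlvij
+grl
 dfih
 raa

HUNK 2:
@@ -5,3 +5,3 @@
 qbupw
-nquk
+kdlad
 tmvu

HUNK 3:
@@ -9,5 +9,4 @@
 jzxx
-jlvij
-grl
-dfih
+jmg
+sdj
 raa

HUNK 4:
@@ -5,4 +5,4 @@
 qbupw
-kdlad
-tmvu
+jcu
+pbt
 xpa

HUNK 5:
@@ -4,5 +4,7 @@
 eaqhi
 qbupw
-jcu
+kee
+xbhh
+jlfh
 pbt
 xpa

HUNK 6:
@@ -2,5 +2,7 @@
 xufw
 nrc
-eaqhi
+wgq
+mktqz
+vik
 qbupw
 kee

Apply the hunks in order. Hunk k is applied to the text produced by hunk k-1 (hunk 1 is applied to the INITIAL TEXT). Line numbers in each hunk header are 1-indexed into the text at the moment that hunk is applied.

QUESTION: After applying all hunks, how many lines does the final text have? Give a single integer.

Answer: 16

Derivation:
Hunk 1: at line 7 remove [zblj,uqc] add [jzxx,jlvij,grl] -> 13 lines: sepy xufw nrc eaqhi qbupw nquk tmvu xpa jzxx jlvij grl dfih raa
Hunk 2: at line 5 remove [nquk] add [kdlad] -> 13 lines: sepy xufw nrc eaqhi qbupw kdlad tmvu xpa jzxx jlvij grl dfih raa
Hunk 3: at line 9 remove [jlvij,grl,dfih] add [jmg,sdj] -> 12 lines: sepy xufw nrc eaqhi qbupw kdlad tmvu xpa jzxx jmg sdj raa
Hunk 4: at line 5 remove [kdlad,tmvu] add [jcu,pbt] -> 12 lines: sepy xufw nrc eaqhi qbupw jcu pbt xpa jzxx jmg sdj raa
Hunk 5: at line 4 remove [jcu] add [kee,xbhh,jlfh] -> 14 lines: sepy xufw nrc eaqhi qbupw kee xbhh jlfh pbt xpa jzxx jmg sdj raa
Hunk 6: at line 2 remove [eaqhi] add [wgq,mktqz,vik] -> 16 lines: sepy xufw nrc wgq mktqz vik qbupw kee xbhh jlfh pbt xpa jzxx jmg sdj raa
Final line count: 16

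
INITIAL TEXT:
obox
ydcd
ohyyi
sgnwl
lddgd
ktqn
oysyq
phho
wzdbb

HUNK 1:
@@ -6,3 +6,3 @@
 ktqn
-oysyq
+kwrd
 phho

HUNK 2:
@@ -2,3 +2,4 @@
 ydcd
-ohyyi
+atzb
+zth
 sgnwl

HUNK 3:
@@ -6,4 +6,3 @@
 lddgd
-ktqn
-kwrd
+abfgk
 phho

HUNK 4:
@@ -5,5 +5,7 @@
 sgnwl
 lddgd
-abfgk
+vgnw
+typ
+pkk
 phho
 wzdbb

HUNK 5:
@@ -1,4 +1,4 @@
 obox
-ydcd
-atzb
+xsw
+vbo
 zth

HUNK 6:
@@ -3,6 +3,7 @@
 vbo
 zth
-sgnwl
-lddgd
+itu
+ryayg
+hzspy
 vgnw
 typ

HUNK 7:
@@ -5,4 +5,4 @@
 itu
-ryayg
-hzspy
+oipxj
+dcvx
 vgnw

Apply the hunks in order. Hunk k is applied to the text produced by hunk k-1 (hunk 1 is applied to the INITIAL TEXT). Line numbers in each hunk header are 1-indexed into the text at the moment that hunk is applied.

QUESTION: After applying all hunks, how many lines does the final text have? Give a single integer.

Hunk 1: at line 6 remove [oysyq] add [kwrd] -> 9 lines: obox ydcd ohyyi sgnwl lddgd ktqn kwrd phho wzdbb
Hunk 2: at line 2 remove [ohyyi] add [atzb,zth] -> 10 lines: obox ydcd atzb zth sgnwl lddgd ktqn kwrd phho wzdbb
Hunk 3: at line 6 remove [ktqn,kwrd] add [abfgk] -> 9 lines: obox ydcd atzb zth sgnwl lddgd abfgk phho wzdbb
Hunk 4: at line 5 remove [abfgk] add [vgnw,typ,pkk] -> 11 lines: obox ydcd atzb zth sgnwl lddgd vgnw typ pkk phho wzdbb
Hunk 5: at line 1 remove [ydcd,atzb] add [xsw,vbo] -> 11 lines: obox xsw vbo zth sgnwl lddgd vgnw typ pkk phho wzdbb
Hunk 6: at line 3 remove [sgnwl,lddgd] add [itu,ryayg,hzspy] -> 12 lines: obox xsw vbo zth itu ryayg hzspy vgnw typ pkk phho wzdbb
Hunk 7: at line 5 remove [ryayg,hzspy] add [oipxj,dcvx] -> 12 lines: obox xsw vbo zth itu oipxj dcvx vgnw typ pkk phho wzdbb
Final line count: 12

Answer: 12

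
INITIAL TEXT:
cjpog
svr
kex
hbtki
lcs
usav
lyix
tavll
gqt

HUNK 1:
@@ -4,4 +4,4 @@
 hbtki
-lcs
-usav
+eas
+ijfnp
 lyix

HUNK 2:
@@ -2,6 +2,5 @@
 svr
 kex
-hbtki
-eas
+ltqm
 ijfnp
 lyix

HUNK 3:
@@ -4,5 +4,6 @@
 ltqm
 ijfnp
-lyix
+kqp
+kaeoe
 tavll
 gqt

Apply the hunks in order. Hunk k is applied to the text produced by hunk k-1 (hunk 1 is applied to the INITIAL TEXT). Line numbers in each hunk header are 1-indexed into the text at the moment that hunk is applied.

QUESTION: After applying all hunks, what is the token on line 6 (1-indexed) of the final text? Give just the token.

Hunk 1: at line 4 remove [lcs,usav] add [eas,ijfnp] -> 9 lines: cjpog svr kex hbtki eas ijfnp lyix tavll gqt
Hunk 2: at line 2 remove [hbtki,eas] add [ltqm] -> 8 lines: cjpog svr kex ltqm ijfnp lyix tavll gqt
Hunk 3: at line 4 remove [lyix] add [kqp,kaeoe] -> 9 lines: cjpog svr kex ltqm ijfnp kqp kaeoe tavll gqt
Final line 6: kqp

Answer: kqp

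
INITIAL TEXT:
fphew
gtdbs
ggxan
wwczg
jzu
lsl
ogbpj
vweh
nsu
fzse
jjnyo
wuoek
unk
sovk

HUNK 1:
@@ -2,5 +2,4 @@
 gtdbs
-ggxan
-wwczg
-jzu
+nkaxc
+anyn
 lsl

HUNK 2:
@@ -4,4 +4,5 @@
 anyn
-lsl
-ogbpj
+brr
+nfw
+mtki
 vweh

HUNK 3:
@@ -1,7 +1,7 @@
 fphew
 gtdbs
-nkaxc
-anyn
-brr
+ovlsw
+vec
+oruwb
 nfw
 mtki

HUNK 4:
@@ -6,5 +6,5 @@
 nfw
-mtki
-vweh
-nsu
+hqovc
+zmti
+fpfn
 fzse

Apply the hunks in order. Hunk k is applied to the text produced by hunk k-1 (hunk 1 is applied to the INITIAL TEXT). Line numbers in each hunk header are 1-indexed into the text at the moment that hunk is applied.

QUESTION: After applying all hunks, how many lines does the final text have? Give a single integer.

Answer: 14

Derivation:
Hunk 1: at line 2 remove [ggxan,wwczg,jzu] add [nkaxc,anyn] -> 13 lines: fphew gtdbs nkaxc anyn lsl ogbpj vweh nsu fzse jjnyo wuoek unk sovk
Hunk 2: at line 4 remove [lsl,ogbpj] add [brr,nfw,mtki] -> 14 lines: fphew gtdbs nkaxc anyn brr nfw mtki vweh nsu fzse jjnyo wuoek unk sovk
Hunk 3: at line 1 remove [nkaxc,anyn,brr] add [ovlsw,vec,oruwb] -> 14 lines: fphew gtdbs ovlsw vec oruwb nfw mtki vweh nsu fzse jjnyo wuoek unk sovk
Hunk 4: at line 6 remove [mtki,vweh,nsu] add [hqovc,zmti,fpfn] -> 14 lines: fphew gtdbs ovlsw vec oruwb nfw hqovc zmti fpfn fzse jjnyo wuoek unk sovk
Final line count: 14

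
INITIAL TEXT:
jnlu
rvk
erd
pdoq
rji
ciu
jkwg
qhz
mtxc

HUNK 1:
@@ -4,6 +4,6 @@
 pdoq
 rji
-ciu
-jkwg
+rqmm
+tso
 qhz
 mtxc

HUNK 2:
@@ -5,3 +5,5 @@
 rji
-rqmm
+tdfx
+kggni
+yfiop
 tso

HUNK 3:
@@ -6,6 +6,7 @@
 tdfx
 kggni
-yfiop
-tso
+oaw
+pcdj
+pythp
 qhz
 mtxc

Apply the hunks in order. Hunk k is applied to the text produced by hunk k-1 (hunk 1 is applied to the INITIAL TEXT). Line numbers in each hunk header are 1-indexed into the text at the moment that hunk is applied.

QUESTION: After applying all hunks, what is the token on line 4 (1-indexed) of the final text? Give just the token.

Answer: pdoq

Derivation:
Hunk 1: at line 4 remove [ciu,jkwg] add [rqmm,tso] -> 9 lines: jnlu rvk erd pdoq rji rqmm tso qhz mtxc
Hunk 2: at line 5 remove [rqmm] add [tdfx,kggni,yfiop] -> 11 lines: jnlu rvk erd pdoq rji tdfx kggni yfiop tso qhz mtxc
Hunk 3: at line 6 remove [yfiop,tso] add [oaw,pcdj,pythp] -> 12 lines: jnlu rvk erd pdoq rji tdfx kggni oaw pcdj pythp qhz mtxc
Final line 4: pdoq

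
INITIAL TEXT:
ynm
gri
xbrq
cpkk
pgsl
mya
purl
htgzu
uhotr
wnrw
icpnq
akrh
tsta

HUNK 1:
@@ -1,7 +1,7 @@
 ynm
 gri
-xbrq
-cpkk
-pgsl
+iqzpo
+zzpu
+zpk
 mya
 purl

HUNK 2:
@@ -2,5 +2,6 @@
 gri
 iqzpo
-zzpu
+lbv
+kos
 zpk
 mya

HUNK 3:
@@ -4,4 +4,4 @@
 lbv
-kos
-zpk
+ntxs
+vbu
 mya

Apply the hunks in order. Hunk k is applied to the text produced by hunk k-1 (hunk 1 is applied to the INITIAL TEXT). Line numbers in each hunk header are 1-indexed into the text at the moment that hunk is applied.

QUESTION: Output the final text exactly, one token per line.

Answer: ynm
gri
iqzpo
lbv
ntxs
vbu
mya
purl
htgzu
uhotr
wnrw
icpnq
akrh
tsta

Derivation:
Hunk 1: at line 1 remove [xbrq,cpkk,pgsl] add [iqzpo,zzpu,zpk] -> 13 lines: ynm gri iqzpo zzpu zpk mya purl htgzu uhotr wnrw icpnq akrh tsta
Hunk 2: at line 2 remove [zzpu] add [lbv,kos] -> 14 lines: ynm gri iqzpo lbv kos zpk mya purl htgzu uhotr wnrw icpnq akrh tsta
Hunk 3: at line 4 remove [kos,zpk] add [ntxs,vbu] -> 14 lines: ynm gri iqzpo lbv ntxs vbu mya purl htgzu uhotr wnrw icpnq akrh tsta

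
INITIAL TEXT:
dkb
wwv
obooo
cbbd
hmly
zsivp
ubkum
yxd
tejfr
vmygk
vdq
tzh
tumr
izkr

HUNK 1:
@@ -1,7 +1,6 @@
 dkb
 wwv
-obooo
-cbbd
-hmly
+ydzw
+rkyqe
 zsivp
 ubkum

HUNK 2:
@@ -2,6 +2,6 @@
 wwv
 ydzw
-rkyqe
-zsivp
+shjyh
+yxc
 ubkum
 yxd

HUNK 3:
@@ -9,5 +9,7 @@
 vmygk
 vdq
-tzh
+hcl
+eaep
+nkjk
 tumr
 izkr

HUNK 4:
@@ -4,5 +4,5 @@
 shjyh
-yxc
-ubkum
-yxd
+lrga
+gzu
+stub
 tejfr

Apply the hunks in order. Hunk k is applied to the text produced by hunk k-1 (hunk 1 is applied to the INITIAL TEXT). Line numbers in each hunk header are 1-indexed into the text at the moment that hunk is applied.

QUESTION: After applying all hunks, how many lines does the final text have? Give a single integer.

Answer: 15

Derivation:
Hunk 1: at line 1 remove [obooo,cbbd,hmly] add [ydzw,rkyqe] -> 13 lines: dkb wwv ydzw rkyqe zsivp ubkum yxd tejfr vmygk vdq tzh tumr izkr
Hunk 2: at line 2 remove [rkyqe,zsivp] add [shjyh,yxc] -> 13 lines: dkb wwv ydzw shjyh yxc ubkum yxd tejfr vmygk vdq tzh tumr izkr
Hunk 3: at line 9 remove [tzh] add [hcl,eaep,nkjk] -> 15 lines: dkb wwv ydzw shjyh yxc ubkum yxd tejfr vmygk vdq hcl eaep nkjk tumr izkr
Hunk 4: at line 4 remove [yxc,ubkum,yxd] add [lrga,gzu,stub] -> 15 lines: dkb wwv ydzw shjyh lrga gzu stub tejfr vmygk vdq hcl eaep nkjk tumr izkr
Final line count: 15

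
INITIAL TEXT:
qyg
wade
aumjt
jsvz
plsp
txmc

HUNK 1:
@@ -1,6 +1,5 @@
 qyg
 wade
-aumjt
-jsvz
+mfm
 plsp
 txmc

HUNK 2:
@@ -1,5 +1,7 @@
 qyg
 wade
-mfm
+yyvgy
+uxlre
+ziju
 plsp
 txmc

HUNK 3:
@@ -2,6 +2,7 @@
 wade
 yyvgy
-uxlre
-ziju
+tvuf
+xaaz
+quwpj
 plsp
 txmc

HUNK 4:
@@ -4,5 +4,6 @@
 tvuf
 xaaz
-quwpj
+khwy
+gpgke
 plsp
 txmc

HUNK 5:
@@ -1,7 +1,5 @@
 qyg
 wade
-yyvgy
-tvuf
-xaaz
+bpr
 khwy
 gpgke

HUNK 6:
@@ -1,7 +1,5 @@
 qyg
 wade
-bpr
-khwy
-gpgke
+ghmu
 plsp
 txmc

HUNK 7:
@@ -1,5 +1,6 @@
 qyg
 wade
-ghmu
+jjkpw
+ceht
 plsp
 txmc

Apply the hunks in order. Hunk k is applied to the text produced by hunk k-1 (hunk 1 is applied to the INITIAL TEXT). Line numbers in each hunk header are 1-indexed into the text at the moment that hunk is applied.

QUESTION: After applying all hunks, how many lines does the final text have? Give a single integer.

Hunk 1: at line 1 remove [aumjt,jsvz] add [mfm] -> 5 lines: qyg wade mfm plsp txmc
Hunk 2: at line 1 remove [mfm] add [yyvgy,uxlre,ziju] -> 7 lines: qyg wade yyvgy uxlre ziju plsp txmc
Hunk 3: at line 2 remove [uxlre,ziju] add [tvuf,xaaz,quwpj] -> 8 lines: qyg wade yyvgy tvuf xaaz quwpj plsp txmc
Hunk 4: at line 4 remove [quwpj] add [khwy,gpgke] -> 9 lines: qyg wade yyvgy tvuf xaaz khwy gpgke plsp txmc
Hunk 5: at line 1 remove [yyvgy,tvuf,xaaz] add [bpr] -> 7 lines: qyg wade bpr khwy gpgke plsp txmc
Hunk 6: at line 1 remove [bpr,khwy,gpgke] add [ghmu] -> 5 lines: qyg wade ghmu plsp txmc
Hunk 7: at line 1 remove [ghmu] add [jjkpw,ceht] -> 6 lines: qyg wade jjkpw ceht plsp txmc
Final line count: 6

Answer: 6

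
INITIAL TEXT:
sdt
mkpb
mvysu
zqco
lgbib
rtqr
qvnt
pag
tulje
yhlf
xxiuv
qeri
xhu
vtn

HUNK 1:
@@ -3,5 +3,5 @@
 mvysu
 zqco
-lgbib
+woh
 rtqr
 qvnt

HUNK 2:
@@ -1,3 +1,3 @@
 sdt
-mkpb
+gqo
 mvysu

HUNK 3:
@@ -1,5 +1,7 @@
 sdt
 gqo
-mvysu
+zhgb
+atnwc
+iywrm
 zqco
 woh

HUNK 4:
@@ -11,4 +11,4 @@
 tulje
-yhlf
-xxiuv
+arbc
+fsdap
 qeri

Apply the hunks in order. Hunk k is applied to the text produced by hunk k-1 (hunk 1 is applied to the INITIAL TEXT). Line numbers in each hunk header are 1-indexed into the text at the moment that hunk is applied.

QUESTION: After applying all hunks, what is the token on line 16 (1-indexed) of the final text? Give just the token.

Hunk 1: at line 3 remove [lgbib] add [woh] -> 14 lines: sdt mkpb mvysu zqco woh rtqr qvnt pag tulje yhlf xxiuv qeri xhu vtn
Hunk 2: at line 1 remove [mkpb] add [gqo] -> 14 lines: sdt gqo mvysu zqco woh rtqr qvnt pag tulje yhlf xxiuv qeri xhu vtn
Hunk 3: at line 1 remove [mvysu] add [zhgb,atnwc,iywrm] -> 16 lines: sdt gqo zhgb atnwc iywrm zqco woh rtqr qvnt pag tulje yhlf xxiuv qeri xhu vtn
Hunk 4: at line 11 remove [yhlf,xxiuv] add [arbc,fsdap] -> 16 lines: sdt gqo zhgb atnwc iywrm zqco woh rtqr qvnt pag tulje arbc fsdap qeri xhu vtn
Final line 16: vtn

Answer: vtn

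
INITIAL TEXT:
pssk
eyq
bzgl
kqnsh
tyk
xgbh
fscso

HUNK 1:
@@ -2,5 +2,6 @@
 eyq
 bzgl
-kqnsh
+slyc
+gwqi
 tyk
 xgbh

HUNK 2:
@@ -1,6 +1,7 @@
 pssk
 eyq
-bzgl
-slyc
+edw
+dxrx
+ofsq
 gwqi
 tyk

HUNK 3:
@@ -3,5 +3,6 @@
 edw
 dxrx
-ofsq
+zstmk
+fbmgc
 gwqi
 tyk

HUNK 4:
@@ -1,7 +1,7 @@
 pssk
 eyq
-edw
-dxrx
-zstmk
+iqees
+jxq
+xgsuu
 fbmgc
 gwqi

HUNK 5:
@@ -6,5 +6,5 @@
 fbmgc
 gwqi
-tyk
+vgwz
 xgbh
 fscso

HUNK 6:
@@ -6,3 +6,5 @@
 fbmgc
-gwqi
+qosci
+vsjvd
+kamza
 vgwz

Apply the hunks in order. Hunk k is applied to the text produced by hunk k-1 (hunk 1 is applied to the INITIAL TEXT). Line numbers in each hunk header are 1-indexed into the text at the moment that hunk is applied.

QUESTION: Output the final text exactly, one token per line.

Answer: pssk
eyq
iqees
jxq
xgsuu
fbmgc
qosci
vsjvd
kamza
vgwz
xgbh
fscso

Derivation:
Hunk 1: at line 2 remove [kqnsh] add [slyc,gwqi] -> 8 lines: pssk eyq bzgl slyc gwqi tyk xgbh fscso
Hunk 2: at line 1 remove [bzgl,slyc] add [edw,dxrx,ofsq] -> 9 lines: pssk eyq edw dxrx ofsq gwqi tyk xgbh fscso
Hunk 3: at line 3 remove [ofsq] add [zstmk,fbmgc] -> 10 lines: pssk eyq edw dxrx zstmk fbmgc gwqi tyk xgbh fscso
Hunk 4: at line 1 remove [edw,dxrx,zstmk] add [iqees,jxq,xgsuu] -> 10 lines: pssk eyq iqees jxq xgsuu fbmgc gwqi tyk xgbh fscso
Hunk 5: at line 6 remove [tyk] add [vgwz] -> 10 lines: pssk eyq iqees jxq xgsuu fbmgc gwqi vgwz xgbh fscso
Hunk 6: at line 6 remove [gwqi] add [qosci,vsjvd,kamza] -> 12 lines: pssk eyq iqees jxq xgsuu fbmgc qosci vsjvd kamza vgwz xgbh fscso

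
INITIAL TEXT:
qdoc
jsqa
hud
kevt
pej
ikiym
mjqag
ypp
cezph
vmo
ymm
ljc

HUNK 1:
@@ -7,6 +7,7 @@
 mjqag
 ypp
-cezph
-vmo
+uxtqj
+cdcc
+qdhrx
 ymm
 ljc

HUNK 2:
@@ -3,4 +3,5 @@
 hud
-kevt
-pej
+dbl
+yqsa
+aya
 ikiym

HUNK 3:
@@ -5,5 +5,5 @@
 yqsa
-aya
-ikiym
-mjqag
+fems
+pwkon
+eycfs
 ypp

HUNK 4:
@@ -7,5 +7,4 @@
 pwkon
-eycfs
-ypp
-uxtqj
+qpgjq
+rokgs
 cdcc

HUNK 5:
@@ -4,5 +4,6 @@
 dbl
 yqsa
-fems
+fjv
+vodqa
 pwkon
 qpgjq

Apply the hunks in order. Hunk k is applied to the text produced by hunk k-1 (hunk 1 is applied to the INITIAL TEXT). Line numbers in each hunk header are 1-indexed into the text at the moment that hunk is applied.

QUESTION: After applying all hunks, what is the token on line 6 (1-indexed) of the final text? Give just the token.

Hunk 1: at line 7 remove [cezph,vmo] add [uxtqj,cdcc,qdhrx] -> 13 lines: qdoc jsqa hud kevt pej ikiym mjqag ypp uxtqj cdcc qdhrx ymm ljc
Hunk 2: at line 3 remove [kevt,pej] add [dbl,yqsa,aya] -> 14 lines: qdoc jsqa hud dbl yqsa aya ikiym mjqag ypp uxtqj cdcc qdhrx ymm ljc
Hunk 3: at line 5 remove [aya,ikiym,mjqag] add [fems,pwkon,eycfs] -> 14 lines: qdoc jsqa hud dbl yqsa fems pwkon eycfs ypp uxtqj cdcc qdhrx ymm ljc
Hunk 4: at line 7 remove [eycfs,ypp,uxtqj] add [qpgjq,rokgs] -> 13 lines: qdoc jsqa hud dbl yqsa fems pwkon qpgjq rokgs cdcc qdhrx ymm ljc
Hunk 5: at line 4 remove [fems] add [fjv,vodqa] -> 14 lines: qdoc jsqa hud dbl yqsa fjv vodqa pwkon qpgjq rokgs cdcc qdhrx ymm ljc
Final line 6: fjv

Answer: fjv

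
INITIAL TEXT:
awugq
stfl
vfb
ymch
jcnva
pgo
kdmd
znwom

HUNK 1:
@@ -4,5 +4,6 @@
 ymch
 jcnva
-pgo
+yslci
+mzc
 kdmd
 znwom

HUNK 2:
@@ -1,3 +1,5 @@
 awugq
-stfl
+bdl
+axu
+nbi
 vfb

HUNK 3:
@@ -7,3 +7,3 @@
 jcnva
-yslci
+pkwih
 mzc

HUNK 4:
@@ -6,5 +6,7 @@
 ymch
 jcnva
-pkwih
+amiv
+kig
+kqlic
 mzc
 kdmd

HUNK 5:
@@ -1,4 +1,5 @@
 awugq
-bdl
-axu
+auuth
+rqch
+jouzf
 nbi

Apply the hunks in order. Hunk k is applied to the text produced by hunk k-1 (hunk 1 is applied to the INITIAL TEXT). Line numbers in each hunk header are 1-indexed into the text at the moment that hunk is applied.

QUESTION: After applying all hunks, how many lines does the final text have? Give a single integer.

Hunk 1: at line 4 remove [pgo] add [yslci,mzc] -> 9 lines: awugq stfl vfb ymch jcnva yslci mzc kdmd znwom
Hunk 2: at line 1 remove [stfl] add [bdl,axu,nbi] -> 11 lines: awugq bdl axu nbi vfb ymch jcnva yslci mzc kdmd znwom
Hunk 3: at line 7 remove [yslci] add [pkwih] -> 11 lines: awugq bdl axu nbi vfb ymch jcnva pkwih mzc kdmd znwom
Hunk 4: at line 6 remove [pkwih] add [amiv,kig,kqlic] -> 13 lines: awugq bdl axu nbi vfb ymch jcnva amiv kig kqlic mzc kdmd znwom
Hunk 5: at line 1 remove [bdl,axu] add [auuth,rqch,jouzf] -> 14 lines: awugq auuth rqch jouzf nbi vfb ymch jcnva amiv kig kqlic mzc kdmd znwom
Final line count: 14

Answer: 14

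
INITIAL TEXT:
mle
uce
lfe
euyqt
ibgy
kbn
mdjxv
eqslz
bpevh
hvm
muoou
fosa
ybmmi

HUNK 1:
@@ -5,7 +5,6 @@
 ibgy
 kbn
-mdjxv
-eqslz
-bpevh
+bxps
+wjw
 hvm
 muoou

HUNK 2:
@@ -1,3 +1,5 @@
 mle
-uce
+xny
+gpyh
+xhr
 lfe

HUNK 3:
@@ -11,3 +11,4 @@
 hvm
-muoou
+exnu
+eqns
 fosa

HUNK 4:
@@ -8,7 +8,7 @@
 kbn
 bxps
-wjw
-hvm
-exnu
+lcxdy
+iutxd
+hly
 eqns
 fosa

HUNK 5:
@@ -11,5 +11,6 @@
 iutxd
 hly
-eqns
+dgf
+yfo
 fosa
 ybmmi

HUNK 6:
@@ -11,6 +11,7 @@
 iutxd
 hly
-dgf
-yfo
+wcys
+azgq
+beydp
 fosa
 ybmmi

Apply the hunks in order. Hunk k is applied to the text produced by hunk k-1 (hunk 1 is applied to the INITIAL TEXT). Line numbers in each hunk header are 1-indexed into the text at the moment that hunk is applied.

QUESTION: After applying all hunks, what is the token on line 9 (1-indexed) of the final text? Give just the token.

Hunk 1: at line 5 remove [mdjxv,eqslz,bpevh] add [bxps,wjw] -> 12 lines: mle uce lfe euyqt ibgy kbn bxps wjw hvm muoou fosa ybmmi
Hunk 2: at line 1 remove [uce] add [xny,gpyh,xhr] -> 14 lines: mle xny gpyh xhr lfe euyqt ibgy kbn bxps wjw hvm muoou fosa ybmmi
Hunk 3: at line 11 remove [muoou] add [exnu,eqns] -> 15 lines: mle xny gpyh xhr lfe euyqt ibgy kbn bxps wjw hvm exnu eqns fosa ybmmi
Hunk 4: at line 8 remove [wjw,hvm,exnu] add [lcxdy,iutxd,hly] -> 15 lines: mle xny gpyh xhr lfe euyqt ibgy kbn bxps lcxdy iutxd hly eqns fosa ybmmi
Hunk 5: at line 11 remove [eqns] add [dgf,yfo] -> 16 lines: mle xny gpyh xhr lfe euyqt ibgy kbn bxps lcxdy iutxd hly dgf yfo fosa ybmmi
Hunk 6: at line 11 remove [dgf,yfo] add [wcys,azgq,beydp] -> 17 lines: mle xny gpyh xhr lfe euyqt ibgy kbn bxps lcxdy iutxd hly wcys azgq beydp fosa ybmmi
Final line 9: bxps

Answer: bxps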